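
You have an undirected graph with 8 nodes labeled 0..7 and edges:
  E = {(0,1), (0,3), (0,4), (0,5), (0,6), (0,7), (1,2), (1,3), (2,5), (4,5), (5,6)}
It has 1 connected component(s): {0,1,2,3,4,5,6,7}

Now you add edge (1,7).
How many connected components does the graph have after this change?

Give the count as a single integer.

Initial component count: 1
Add (1,7): endpoints already in same component. Count unchanged: 1.
New component count: 1

Answer: 1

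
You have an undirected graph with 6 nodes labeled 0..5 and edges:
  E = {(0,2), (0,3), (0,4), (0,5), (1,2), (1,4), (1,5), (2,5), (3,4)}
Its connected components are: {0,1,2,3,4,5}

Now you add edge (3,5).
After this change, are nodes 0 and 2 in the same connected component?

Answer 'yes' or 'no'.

Initial components: {0,1,2,3,4,5}
Adding edge (3,5): both already in same component {0,1,2,3,4,5}. No change.
New components: {0,1,2,3,4,5}
Are 0 and 2 in the same component? yes

Answer: yes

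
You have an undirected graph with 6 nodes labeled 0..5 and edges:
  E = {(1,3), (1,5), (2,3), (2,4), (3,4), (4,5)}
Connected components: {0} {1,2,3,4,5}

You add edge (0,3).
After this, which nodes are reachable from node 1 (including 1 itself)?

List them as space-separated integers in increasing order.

Before: nodes reachable from 1: {1,2,3,4,5}
Adding (0,3): merges 1's component with another. Reachability grows.
After: nodes reachable from 1: {0,1,2,3,4,5}

Answer: 0 1 2 3 4 5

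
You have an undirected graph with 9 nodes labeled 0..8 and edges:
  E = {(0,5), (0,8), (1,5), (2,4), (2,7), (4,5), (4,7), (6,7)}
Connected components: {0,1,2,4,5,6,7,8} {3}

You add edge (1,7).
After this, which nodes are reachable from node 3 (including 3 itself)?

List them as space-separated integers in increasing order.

Answer: 3

Derivation:
Before: nodes reachable from 3: {3}
Adding (1,7): both endpoints already in same component. Reachability from 3 unchanged.
After: nodes reachable from 3: {3}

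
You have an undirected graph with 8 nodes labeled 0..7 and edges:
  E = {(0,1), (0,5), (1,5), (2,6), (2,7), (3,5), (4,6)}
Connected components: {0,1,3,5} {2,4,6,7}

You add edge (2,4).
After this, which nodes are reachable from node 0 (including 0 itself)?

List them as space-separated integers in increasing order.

Answer: 0 1 3 5

Derivation:
Before: nodes reachable from 0: {0,1,3,5}
Adding (2,4): both endpoints already in same component. Reachability from 0 unchanged.
After: nodes reachable from 0: {0,1,3,5}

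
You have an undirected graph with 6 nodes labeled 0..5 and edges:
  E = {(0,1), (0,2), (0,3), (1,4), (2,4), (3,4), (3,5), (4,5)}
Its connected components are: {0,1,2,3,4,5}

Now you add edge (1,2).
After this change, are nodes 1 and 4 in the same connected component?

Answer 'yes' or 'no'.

Initial components: {0,1,2,3,4,5}
Adding edge (1,2): both already in same component {0,1,2,3,4,5}. No change.
New components: {0,1,2,3,4,5}
Are 1 and 4 in the same component? yes

Answer: yes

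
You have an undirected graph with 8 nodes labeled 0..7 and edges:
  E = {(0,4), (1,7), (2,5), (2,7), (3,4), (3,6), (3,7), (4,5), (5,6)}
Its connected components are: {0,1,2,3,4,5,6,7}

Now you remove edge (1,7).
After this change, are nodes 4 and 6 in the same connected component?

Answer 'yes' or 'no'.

Initial components: {0,1,2,3,4,5,6,7}
Removing edge (1,7): it was a bridge — component count 1 -> 2.
New components: {0,2,3,4,5,6,7} {1}
Are 4 and 6 in the same component? yes

Answer: yes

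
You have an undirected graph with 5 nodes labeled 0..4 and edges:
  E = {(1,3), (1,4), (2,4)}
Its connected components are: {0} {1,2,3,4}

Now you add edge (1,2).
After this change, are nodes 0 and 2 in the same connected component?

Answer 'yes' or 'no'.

Initial components: {0} {1,2,3,4}
Adding edge (1,2): both already in same component {1,2,3,4}. No change.
New components: {0} {1,2,3,4}
Are 0 and 2 in the same component? no

Answer: no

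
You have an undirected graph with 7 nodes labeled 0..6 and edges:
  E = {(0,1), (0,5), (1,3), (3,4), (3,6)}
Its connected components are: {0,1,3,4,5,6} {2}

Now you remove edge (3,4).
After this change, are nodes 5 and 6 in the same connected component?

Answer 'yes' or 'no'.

Initial components: {0,1,3,4,5,6} {2}
Removing edge (3,4): it was a bridge — component count 2 -> 3.
New components: {0,1,3,5,6} {2} {4}
Are 5 and 6 in the same component? yes

Answer: yes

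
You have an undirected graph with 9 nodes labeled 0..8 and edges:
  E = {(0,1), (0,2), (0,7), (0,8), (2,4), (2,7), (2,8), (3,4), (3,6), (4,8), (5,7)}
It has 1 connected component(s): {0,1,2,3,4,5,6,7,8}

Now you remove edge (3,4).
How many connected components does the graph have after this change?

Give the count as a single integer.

Initial component count: 1
Remove (3,4): it was a bridge. Count increases: 1 -> 2.
  After removal, components: {0,1,2,4,5,7,8} {3,6}
New component count: 2

Answer: 2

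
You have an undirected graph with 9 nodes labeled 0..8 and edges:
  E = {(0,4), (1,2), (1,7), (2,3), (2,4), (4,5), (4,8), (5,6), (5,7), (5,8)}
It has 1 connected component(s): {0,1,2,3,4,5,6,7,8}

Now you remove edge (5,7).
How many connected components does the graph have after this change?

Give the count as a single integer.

Answer: 1

Derivation:
Initial component count: 1
Remove (5,7): not a bridge. Count unchanged: 1.
  After removal, components: {0,1,2,3,4,5,6,7,8}
New component count: 1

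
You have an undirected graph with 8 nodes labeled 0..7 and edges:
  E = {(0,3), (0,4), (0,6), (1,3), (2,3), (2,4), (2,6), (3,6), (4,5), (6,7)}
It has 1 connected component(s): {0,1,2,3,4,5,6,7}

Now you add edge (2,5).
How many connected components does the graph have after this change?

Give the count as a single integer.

Initial component count: 1
Add (2,5): endpoints already in same component. Count unchanged: 1.
New component count: 1

Answer: 1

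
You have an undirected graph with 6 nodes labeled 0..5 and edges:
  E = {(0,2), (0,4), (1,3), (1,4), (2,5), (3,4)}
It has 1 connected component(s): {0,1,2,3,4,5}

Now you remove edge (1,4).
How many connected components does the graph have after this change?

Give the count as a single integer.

Initial component count: 1
Remove (1,4): not a bridge. Count unchanged: 1.
  After removal, components: {0,1,2,3,4,5}
New component count: 1

Answer: 1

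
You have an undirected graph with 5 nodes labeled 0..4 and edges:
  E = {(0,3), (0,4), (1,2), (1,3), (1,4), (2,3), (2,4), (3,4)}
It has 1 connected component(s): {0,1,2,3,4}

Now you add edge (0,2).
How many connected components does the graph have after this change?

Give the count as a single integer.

Answer: 1

Derivation:
Initial component count: 1
Add (0,2): endpoints already in same component. Count unchanged: 1.
New component count: 1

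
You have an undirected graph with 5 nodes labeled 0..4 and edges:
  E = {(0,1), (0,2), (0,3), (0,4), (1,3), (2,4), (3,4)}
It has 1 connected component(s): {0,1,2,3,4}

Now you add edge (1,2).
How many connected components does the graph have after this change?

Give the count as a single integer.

Answer: 1

Derivation:
Initial component count: 1
Add (1,2): endpoints already in same component. Count unchanged: 1.
New component count: 1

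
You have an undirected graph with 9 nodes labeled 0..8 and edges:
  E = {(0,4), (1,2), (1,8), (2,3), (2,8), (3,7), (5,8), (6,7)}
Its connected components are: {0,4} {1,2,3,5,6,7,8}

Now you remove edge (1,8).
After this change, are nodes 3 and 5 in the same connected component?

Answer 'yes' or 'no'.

Initial components: {0,4} {1,2,3,5,6,7,8}
Removing edge (1,8): not a bridge — component count unchanged at 2.
New components: {0,4} {1,2,3,5,6,7,8}
Are 3 and 5 in the same component? yes

Answer: yes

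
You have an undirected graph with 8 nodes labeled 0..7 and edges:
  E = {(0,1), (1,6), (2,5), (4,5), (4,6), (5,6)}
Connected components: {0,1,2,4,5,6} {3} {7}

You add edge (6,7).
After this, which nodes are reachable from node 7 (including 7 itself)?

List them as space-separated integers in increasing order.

Before: nodes reachable from 7: {7}
Adding (6,7): merges 7's component with another. Reachability grows.
After: nodes reachable from 7: {0,1,2,4,5,6,7}

Answer: 0 1 2 4 5 6 7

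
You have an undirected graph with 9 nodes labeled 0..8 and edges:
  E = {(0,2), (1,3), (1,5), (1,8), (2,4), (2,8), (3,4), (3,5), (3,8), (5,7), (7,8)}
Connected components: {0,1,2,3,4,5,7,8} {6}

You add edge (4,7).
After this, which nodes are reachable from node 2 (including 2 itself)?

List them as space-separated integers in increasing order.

Answer: 0 1 2 3 4 5 7 8

Derivation:
Before: nodes reachable from 2: {0,1,2,3,4,5,7,8}
Adding (4,7): both endpoints already in same component. Reachability from 2 unchanged.
After: nodes reachable from 2: {0,1,2,3,4,5,7,8}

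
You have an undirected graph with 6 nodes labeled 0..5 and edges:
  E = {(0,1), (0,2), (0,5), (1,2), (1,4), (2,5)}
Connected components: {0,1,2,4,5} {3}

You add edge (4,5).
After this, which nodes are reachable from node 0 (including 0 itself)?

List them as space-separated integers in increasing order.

Answer: 0 1 2 4 5

Derivation:
Before: nodes reachable from 0: {0,1,2,4,5}
Adding (4,5): both endpoints already in same component. Reachability from 0 unchanged.
After: nodes reachable from 0: {0,1,2,4,5}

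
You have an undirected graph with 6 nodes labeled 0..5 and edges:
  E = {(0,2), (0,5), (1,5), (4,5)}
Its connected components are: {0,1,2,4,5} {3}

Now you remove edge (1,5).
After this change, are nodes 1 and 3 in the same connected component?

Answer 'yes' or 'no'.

Answer: no

Derivation:
Initial components: {0,1,2,4,5} {3}
Removing edge (1,5): it was a bridge — component count 2 -> 3.
New components: {0,2,4,5} {1} {3}
Are 1 and 3 in the same component? no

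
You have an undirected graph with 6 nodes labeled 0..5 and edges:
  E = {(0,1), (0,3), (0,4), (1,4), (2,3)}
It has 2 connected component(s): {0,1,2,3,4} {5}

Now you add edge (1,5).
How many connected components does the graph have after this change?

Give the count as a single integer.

Answer: 1

Derivation:
Initial component count: 2
Add (1,5): merges two components. Count decreases: 2 -> 1.
New component count: 1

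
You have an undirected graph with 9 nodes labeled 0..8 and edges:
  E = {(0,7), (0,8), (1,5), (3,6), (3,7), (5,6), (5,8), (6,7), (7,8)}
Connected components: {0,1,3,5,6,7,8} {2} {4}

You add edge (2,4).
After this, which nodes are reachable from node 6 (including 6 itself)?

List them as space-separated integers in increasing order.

Before: nodes reachable from 6: {0,1,3,5,6,7,8}
Adding (2,4): merges two components, but neither contains 6. Reachability from 6 unchanged.
After: nodes reachable from 6: {0,1,3,5,6,7,8}

Answer: 0 1 3 5 6 7 8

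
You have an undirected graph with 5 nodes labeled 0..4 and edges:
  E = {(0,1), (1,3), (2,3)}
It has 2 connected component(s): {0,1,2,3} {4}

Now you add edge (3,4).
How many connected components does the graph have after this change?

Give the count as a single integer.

Initial component count: 2
Add (3,4): merges two components. Count decreases: 2 -> 1.
New component count: 1

Answer: 1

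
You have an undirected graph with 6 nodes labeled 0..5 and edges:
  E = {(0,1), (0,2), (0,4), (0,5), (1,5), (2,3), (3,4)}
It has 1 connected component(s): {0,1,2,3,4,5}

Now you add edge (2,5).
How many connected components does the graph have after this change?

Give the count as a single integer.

Initial component count: 1
Add (2,5): endpoints already in same component. Count unchanged: 1.
New component count: 1

Answer: 1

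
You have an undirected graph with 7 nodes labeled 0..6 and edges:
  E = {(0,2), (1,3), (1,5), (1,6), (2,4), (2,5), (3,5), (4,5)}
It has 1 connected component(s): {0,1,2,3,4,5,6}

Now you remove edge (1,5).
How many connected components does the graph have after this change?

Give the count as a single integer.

Initial component count: 1
Remove (1,5): not a bridge. Count unchanged: 1.
  After removal, components: {0,1,2,3,4,5,6}
New component count: 1

Answer: 1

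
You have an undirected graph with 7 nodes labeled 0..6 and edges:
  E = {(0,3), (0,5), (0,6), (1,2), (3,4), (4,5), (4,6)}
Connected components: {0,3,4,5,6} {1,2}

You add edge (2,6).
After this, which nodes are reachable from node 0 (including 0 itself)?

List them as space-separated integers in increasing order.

Answer: 0 1 2 3 4 5 6

Derivation:
Before: nodes reachable from 0: {0,3,4,5,6}
Adding (2,6): merges 0's component with another. Reachability grows.
After: nodes reachable from 0: {0,1,2,3,4,5,6}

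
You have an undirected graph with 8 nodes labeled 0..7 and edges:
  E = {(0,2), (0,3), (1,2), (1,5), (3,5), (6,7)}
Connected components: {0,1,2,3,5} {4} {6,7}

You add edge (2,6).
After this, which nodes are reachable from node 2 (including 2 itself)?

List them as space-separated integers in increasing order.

Before: nodes reachable from 2: {0,1,2,3,5}
Adding (2,6): merges 2's component with another. Reachability grows.
After: nodes reachable from 2: {0,1,2,3,5,6,7}

Answer: 0 1 2 3 5 6 7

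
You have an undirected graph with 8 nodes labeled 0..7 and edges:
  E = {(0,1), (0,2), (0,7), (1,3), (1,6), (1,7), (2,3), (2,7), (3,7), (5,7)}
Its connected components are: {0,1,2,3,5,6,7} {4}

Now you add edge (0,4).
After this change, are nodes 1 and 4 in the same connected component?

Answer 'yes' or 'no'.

Initial components: {0,1,2,3,5,6,7} {4}
Adding edge (0,4): merges {0,1,2,3,5,6,7} and {4}.
New components: {0,1,2,3,4,5,6,7}
Are 1 and 4 in the same component? yes

Answer: yes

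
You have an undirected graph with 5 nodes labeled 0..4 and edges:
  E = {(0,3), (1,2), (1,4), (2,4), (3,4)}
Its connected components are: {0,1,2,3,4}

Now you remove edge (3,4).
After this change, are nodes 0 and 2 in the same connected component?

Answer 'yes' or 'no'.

Answer: no

Derivation:
Initial components: {0,1,2,3,4}
Removing edge (3,4): it was a bridge — component count 1 -> 2.
New components: {0,3} {1,2,4}
Are 0 and 2 in the same component? no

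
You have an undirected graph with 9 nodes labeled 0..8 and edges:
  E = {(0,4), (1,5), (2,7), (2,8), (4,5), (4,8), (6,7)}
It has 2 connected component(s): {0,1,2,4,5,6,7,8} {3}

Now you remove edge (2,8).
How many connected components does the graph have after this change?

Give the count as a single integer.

Answer: 3

Derivation:
Initial component count: 2
Remove (2,8): it was a bridge. Count increases: 2 -> 3.
  After removal, components: {0,1,4,5,8} {2,6,7} {3}
New component count: 3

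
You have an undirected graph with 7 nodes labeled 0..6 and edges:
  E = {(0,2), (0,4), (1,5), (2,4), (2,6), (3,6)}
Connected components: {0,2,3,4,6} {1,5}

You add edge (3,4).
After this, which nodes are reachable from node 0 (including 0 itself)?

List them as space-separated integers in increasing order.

Before: nodes reachable from 0: {0,2,3,4,6}
Adding (3,4): both endpoints already in same component. Reachability from 0 unchanged.
After: nodes reachable from 0: {0,2,3,4,6}

Answer: 0 2 3 4 6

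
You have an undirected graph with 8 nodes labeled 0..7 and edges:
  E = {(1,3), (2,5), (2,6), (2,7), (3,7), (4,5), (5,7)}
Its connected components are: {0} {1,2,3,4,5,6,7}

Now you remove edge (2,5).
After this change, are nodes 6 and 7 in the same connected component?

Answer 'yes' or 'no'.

Initial components: {0} {1,2,3,4,5,6,7}
Removing edge (2,5): not a bridge — component count unchanged at 2.
New components: {0} {1,2,3,4,5,6,7}
Are 6 and 7 in the same component? yes

Answer: yes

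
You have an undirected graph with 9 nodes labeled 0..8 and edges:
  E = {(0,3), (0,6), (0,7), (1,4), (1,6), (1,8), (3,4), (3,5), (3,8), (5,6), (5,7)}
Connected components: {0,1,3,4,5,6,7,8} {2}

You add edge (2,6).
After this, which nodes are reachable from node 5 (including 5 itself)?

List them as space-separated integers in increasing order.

Before: nodes reachable from 5: {0,1,3,4,5,6,7,8}
Adding (2,6): merges 5's component with another. Reachability grows.
After: nodes reachable from 5: {0,1,2,3,4,5,6,7,8}

Answer: 0 1 2 3 4 5 6 7 8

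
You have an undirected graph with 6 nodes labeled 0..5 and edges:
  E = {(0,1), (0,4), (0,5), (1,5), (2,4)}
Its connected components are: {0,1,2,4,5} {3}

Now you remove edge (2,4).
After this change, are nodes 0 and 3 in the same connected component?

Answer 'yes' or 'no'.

Answer: no

Derivation:
Initial components: {0,1,2,4,5} {3}
Removing edge (2,4): it was a bridge — component count 2 -> 3.
New components: {0,1,4,5} {2} {3}
Are 0 and 3 in the same component? no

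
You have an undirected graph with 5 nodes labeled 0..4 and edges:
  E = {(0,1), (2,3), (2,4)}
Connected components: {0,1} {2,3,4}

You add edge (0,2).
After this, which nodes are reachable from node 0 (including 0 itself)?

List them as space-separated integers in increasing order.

Before: nodes reachable from 0: {0,1}
Adding (0,2): merges 0's component with another. Reachability grows.
After: nodes reachable from 0: {0,1,2,3,4}

Answer: 0 1 2 3 4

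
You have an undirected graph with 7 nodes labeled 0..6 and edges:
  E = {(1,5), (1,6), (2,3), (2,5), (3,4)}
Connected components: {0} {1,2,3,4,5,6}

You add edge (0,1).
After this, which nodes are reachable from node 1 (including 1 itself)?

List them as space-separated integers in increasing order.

Before: nodes reachable from 1: {1,2,3,4,5,6}
Adding (0,1): merges 1's component with another. Reachability grows.
After: nodes reachable from 1: {0,1,2,3,4,5,6}

Answer: 0 1 2 3 4 5 6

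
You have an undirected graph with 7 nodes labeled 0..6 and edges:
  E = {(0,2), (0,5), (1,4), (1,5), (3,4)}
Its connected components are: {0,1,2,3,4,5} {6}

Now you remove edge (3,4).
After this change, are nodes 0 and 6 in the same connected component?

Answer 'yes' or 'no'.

Initial components: {0,1,2,3,4,5} {6}
Removing edge (3,4): it was a bridge — component count 2 -> 3.
New components: {0,1,2,4,5} {3} {6}
Are 0 and 6 in the same component? no

Answer: no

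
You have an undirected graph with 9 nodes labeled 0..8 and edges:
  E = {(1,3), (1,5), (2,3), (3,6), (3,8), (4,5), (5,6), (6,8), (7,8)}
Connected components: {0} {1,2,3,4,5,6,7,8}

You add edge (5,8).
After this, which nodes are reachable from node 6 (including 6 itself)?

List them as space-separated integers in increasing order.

Before: nodes reachable from 6: {1,2,3,4,5,6,7,8}
Adding (5,8): both endpoints already in same component. Reachability from 6 unchanged.
After: nodes reachable from 6: {1,2,3,4,5,6,7,8}

Answer: 1 2 3 4 5 6 7 8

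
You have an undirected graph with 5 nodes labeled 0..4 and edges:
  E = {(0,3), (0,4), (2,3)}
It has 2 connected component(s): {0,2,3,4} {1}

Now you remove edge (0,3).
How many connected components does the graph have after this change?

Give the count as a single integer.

Initial component count: 2
Remove (0,3): it was a bridge. Count increases: 2 -> 3.
  After removal, components: {0,4} {1} {2,3}
New component count: 3

Answer: 3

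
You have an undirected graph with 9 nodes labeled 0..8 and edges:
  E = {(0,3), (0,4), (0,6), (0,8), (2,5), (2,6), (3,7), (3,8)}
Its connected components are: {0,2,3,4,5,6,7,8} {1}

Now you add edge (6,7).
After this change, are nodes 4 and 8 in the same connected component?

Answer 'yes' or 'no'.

Initial components: {0,2,3,4,5,6,7,8} {1}
Adding edge (6,7): both already in same component {0,2,3,4,5,6,7,8}. No change.
New components: {0,2,3,4,5,6,7,8} {1}
Are 4 and 8 in the same component? yes

Answer: yes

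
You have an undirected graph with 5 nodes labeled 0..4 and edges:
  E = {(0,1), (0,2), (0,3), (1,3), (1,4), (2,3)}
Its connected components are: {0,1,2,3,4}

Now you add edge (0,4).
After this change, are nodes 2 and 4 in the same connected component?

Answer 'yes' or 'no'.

Initial components: {0,1,2,3,4}
Adding edge (0,4): both already in same component {0,1,2,3,4}. No change.
New components: {0,1,2,3,4}
Are 2 and 4 in the same component? yes

Answer: yes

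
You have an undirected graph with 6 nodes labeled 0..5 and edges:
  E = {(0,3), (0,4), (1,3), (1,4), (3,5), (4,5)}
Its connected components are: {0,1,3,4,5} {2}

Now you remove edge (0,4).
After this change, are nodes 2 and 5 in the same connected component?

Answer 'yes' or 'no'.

Answer: no

Derivation:
Initial components: {0,1,3,4,5} {2}
Removing edge (0,4): not a bridge — component count unchanged at 2.
New components: {0,1,3,4,5} {2}
Are 2 and 5 in the same component? no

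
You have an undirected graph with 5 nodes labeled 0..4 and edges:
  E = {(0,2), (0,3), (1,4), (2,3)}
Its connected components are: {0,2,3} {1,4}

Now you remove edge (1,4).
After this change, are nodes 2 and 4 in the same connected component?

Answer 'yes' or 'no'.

Answer: no

Derivation:
Initial components: {0,2,3} {1,4}
Removing edge (1,4): it was a bridge — component count 2 -> 3.
New components: {0,2,3} {1} {4}
Are 2 and 4 in the same component? no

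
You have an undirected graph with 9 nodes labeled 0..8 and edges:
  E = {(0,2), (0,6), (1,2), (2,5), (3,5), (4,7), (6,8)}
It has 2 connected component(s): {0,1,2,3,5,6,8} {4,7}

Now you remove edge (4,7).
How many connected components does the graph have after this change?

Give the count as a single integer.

Answer: 3

Derivation:
Initial component count: 2
Remove (4,7): it was a bridge. Count increases: 2 -> 3.
  After removal, components: {0,1,2,3,5,6,8} {4} {7}
New component count: 3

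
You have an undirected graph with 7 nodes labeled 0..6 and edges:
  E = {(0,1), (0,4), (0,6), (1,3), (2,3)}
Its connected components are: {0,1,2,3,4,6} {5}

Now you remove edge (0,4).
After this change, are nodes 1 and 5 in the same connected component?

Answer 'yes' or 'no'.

Answer: no

Derivation:
Initial components: {0,1,2,3,4,6} {5}
Removing edge (0,4): it was a bridge — component count 2 -> 3.
New components: {0,1,2,3,6} {4} {5}
Are 1 and 5 in the same component? no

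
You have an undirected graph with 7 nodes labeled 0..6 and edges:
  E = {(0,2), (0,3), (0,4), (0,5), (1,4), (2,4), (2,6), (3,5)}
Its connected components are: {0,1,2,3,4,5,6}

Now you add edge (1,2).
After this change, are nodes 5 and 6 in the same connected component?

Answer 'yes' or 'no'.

Answer: yes

Derivation:
Initial components: {0,1,2,3,4,5,6}
Adding edge (1,2): both already in same component {0,1,2,3,4,5,6}. No change.
New components: {0,1,2,3,4,5,6}
Are 5 and 6 in the same component? yes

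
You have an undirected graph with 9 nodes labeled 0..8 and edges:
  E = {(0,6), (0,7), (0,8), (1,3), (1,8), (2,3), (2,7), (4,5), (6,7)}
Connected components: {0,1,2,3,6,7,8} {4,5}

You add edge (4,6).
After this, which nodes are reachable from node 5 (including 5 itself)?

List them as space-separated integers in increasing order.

Before: nodes reachable from 5: {4,5}
Adding (4,6): merges 5's component with another. Reachability grows.
After: nodes reachable from 5: {0,1,2,3,4,5,6,7,8}

Answer: 0 1 2 3 4 5 6 7 8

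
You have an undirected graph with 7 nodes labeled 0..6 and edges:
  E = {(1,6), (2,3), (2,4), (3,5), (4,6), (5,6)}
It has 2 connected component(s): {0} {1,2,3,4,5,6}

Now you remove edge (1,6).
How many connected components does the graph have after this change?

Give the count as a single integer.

Answer: 3

Derivation:
Initial component count: 2
Remove (1,6): it was a bridge. Count increases: 2 -> 3.
  After removal, components: {0} {1} {2,3,4,5,6}
New component count: 3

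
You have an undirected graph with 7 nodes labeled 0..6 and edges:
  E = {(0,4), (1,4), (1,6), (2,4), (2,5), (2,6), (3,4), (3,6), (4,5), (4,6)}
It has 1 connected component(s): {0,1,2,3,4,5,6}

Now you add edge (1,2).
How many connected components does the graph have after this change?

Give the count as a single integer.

Initial component count: 1
Add (1,2): endpoints already in same component. Count unchanged: 1.
New component count: 1

Answer: 1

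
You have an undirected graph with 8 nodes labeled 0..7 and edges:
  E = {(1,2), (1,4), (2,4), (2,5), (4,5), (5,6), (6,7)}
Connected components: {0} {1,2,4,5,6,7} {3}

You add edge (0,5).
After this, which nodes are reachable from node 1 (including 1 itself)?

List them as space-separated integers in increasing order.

Answer: 0 1 2 4 5 6 7

Derivation:
Before: nodes reachable from 1: {1,2,4,5,6,7}
Adding (0,5): merges 1's component with another. Reachability grows.
After: nodes reachable from 1: {0,1,2,4,5,6,7}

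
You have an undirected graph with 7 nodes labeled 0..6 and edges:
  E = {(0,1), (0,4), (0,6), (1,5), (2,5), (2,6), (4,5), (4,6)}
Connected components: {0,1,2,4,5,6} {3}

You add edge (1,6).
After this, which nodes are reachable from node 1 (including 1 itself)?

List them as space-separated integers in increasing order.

Before: nodes reachable from 1: {0,1,2,4,5,6}
Adding (1,6): both endpoints already in same component. Reachability from 1 unchanged.
After: nodes reachable from 1: {0,1,2,4,5,6}

Answer: 0 1 2 4 5 6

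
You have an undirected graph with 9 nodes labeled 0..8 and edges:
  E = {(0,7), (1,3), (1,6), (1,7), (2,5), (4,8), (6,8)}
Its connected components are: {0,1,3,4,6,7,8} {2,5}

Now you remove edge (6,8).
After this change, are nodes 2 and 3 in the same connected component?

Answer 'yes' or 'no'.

Answer: no

Derivation:
Initial components: {0,1,3,4,6,7,8} {2,5}
Removing edge (6,8): it was a bridge — component count 2 -> 3.
New components: {0,1,3,6,7} {2,5} {4,8}
Are 2 and 3 in the same component? no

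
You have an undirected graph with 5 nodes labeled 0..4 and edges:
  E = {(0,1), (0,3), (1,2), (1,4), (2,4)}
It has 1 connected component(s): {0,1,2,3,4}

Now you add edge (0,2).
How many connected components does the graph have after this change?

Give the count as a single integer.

Answer: 1

Derivation:
Initial component count: 1
Add (0,2): endpoints already in same component. Count unchanged: 1.
New component count: 1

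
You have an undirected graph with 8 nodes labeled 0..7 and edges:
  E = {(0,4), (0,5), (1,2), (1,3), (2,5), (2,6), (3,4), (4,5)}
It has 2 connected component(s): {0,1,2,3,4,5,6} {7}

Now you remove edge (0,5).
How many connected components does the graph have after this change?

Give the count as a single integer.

Initial component count: 2
Remove (0,5): not a bridge. Count unchanged: 2.
  After removal, components: {0,1,2,3,4,5,6} {7}
New component count: 2

Answer: 2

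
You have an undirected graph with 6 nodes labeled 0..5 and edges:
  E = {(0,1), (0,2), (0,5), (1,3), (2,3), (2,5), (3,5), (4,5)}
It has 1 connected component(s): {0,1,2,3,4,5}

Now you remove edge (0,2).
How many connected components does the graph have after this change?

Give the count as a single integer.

Initial component count: 1
Remove (0,2): not a bridge. Count unchanged: 1.
  After removal, components: {0,1,2,3,4,5}
New component count: 1

Answer: 1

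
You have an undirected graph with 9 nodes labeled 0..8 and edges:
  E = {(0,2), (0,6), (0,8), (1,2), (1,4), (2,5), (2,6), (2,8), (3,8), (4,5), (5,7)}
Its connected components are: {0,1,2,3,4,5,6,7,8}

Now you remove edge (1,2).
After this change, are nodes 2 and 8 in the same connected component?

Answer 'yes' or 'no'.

Initial components: {0,1,2,3,4,5,6,7,8}
Removing edge (1,2): not a bridge — component count unchanged at 1.
New components: {0,1,2,3,4,5,6,7,8}
Are 2 and 8 in the same component? yes

Answer: yes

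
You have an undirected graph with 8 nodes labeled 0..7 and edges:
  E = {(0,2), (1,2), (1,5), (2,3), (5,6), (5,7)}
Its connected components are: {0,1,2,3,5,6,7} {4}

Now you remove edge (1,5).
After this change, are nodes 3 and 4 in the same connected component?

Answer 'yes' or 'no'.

Answer: no

Derivation:
Initial components: {0,1,2,3,5,6,7} {4}
Removing edge (1,5): it was a bridge — component count 2 -> 3.
New components: {0,1,2,3} {4} {5,6,7}
Are 3 and 4 in the same component? no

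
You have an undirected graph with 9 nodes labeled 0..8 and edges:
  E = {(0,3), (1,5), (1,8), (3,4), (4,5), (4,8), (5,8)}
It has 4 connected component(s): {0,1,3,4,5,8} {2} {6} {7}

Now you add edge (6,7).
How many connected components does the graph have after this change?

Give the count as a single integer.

Initial component count: 4
Add (6,7): merges two components. Count decreases: 4 -> 3.
New component count: 3

Answer: 3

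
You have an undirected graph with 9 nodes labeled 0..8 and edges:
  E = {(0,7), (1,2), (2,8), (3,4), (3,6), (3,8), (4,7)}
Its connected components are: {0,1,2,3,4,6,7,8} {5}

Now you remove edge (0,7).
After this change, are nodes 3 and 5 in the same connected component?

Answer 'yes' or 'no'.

Answer: no

Derivation:
Initial components: {0,1,2,3,4,6,7,8} {5}
Removing edge (0,7): it was a bridge — component count 2 -> 3.
New components: {0} {1,2,3,4,6,7,8} {5}
Are 3 and 5 in the same component? no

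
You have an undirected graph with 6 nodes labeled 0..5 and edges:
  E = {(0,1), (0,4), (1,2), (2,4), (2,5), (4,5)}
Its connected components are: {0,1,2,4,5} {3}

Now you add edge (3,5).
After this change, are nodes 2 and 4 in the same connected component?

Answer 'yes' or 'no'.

Initial components: {0,1,2,4,5} {3}
Adding edge (3,5): merges {3} and {0,1,2,4,5}.
New components: {0,1,2,3,4,5}
Are 2 and 4 in the same component? yes

Answer: yes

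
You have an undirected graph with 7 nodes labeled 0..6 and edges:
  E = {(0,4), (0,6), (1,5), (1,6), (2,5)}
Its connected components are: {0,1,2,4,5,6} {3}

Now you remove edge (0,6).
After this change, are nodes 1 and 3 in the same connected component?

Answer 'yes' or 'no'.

Answer: no

Derivation:
Initial components: {0,1,2,4,5,6} {3}
Removing edge (0,6): it was a bridge — component count 2 -> 3.
New components: {0,4} {1,2,5,6} {3}
Are 1 and 3 in the same component? no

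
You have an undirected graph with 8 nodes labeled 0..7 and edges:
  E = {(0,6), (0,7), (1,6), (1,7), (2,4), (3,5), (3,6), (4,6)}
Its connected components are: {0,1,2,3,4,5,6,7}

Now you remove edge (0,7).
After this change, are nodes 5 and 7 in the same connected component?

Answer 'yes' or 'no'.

Answer: yes

Derivation:
Initial components: {0,1,2,3,4,5,6,7}
Removing edge (0,7): not a bridge — component count unchanged at 1.
New components: {0,1,2,3,4,5,6,7}
Are 5 and 7 in the same component? yes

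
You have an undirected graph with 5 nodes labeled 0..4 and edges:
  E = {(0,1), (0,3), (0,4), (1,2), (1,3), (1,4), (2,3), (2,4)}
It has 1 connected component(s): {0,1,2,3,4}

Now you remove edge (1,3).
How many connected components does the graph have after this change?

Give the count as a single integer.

Initial component count: 1
Remove (1,3): not a bridge. Count unchanged: 1.
  After removal, components: {0,1,2,3,4}
New component count: 1

Answer: 1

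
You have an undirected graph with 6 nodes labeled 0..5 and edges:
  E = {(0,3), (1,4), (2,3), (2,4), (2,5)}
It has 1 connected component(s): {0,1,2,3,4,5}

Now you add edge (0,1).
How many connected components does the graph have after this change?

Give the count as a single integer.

Initial component count: 1
Add (0,1): endpoints already in same component. Count unchanged: 1.
New component count: 1

Answer: 1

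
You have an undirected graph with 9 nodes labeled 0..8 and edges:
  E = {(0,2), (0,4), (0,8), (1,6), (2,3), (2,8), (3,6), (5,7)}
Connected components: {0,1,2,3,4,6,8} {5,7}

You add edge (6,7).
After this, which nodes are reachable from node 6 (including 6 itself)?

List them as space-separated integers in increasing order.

Before: nodes reachable from 6: {0,1,2,3,4,6,8}
Adding (6,7): merges 6's component with another. Reachability grows.
After: nodes reachable from 6: {0,1,2,3,4,5,6,7,8}

Answer: 0 1 2 3 4 5 6 7 8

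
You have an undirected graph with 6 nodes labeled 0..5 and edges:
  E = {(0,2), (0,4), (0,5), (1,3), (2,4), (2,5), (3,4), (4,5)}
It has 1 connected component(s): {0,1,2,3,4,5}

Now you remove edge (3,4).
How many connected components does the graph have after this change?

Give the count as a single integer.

Answer: 2

Derivation:
Initial component count: 1
Remove (3,4): it was a bridge. Count increases: 1 -> 2.
  After removal, components: {0,2,4,5} {1,3}
New component count: 2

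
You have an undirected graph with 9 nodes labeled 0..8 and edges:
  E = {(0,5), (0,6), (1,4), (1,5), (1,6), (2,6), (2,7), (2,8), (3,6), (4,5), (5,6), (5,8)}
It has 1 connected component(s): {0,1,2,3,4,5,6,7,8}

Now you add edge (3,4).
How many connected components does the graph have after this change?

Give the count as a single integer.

Answer: 1

Derivation:
Initial component count: 1
Add (3,4): endpoints already in same component. Count unchanged: 1.
New component count: 1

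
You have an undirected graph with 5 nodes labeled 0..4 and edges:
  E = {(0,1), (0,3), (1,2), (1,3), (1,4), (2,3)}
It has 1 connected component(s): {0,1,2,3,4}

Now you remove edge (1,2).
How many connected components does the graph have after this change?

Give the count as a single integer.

Initial component count: 1
Remove (1,2): not a bridge. Count unchanged: 1.
  After removal, components: {0,1,2,3,4}
New component count: 1

Answer: 1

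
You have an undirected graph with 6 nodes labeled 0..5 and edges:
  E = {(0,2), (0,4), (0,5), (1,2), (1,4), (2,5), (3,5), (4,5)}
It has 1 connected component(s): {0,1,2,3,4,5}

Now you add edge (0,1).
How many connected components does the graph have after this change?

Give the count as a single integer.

Initial component count: 1
Add (0,1): endpoints already in same component. Count unchanged: 1.
New component count: 1

Answer: 1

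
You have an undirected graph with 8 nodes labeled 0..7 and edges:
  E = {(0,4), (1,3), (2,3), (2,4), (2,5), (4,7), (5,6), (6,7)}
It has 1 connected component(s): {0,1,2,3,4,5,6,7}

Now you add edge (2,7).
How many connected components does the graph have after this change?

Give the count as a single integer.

Initial component count: 1
Add (2,7): endpoints already in same component. Count unchanged: 1.
New component count: 1

Answer: 1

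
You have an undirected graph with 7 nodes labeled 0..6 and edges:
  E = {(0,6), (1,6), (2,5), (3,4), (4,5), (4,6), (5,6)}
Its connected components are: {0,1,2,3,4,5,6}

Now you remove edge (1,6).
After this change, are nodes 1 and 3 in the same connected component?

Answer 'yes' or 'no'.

Answer: no

Derivation:
Initial components: {0,1,2,3,4,5,6}
Removing edge (1,6): it was a bridge — component count 1 -> 2.
New components: {0,2,3,4,5,6} {1}
Are 1 and 3 in the same component? no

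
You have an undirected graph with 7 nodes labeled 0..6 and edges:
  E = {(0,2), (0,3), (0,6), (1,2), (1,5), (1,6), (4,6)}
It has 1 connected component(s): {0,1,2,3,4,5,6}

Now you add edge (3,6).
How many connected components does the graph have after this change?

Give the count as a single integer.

Answer: 1

Derivation:
Initial component count: 1
Add (3,6): endpoints already in same component. Count unchanged: 1.
New component count: 1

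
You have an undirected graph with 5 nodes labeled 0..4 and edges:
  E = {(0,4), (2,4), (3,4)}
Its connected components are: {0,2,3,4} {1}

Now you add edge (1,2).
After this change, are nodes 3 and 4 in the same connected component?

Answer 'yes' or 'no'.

Initial components: {0,2,3,4} {1}
Adding edge (1,2): merges {1} and {0,2,3,4}.
New components: {0,1,2,3,4}
Are 3 and 4 in the same component? yes

Answer: yes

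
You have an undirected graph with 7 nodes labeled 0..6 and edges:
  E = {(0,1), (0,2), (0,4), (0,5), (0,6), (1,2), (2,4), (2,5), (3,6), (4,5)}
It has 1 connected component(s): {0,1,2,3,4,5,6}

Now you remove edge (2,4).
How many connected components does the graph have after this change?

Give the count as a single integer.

Initial component count: 1
Remove (2,4): not a bridge. Count unchanged: 1.
  After removal, components: {0,1,2,3,4,5,6}
New component count: 1

Answer: 1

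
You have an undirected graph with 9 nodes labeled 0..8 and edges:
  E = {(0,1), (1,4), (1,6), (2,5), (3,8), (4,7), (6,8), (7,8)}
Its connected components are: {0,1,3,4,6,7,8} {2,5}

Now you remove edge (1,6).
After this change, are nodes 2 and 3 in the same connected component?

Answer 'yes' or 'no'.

Answer: no

Derivation:
Initial components: {0,1,3,4,6,7,8} {2,5}
Removing edge (1,6): not a bridge — component count unchanged at 2.
New components: {0,1,3,4,6,7,8} {2,5}
Are 2 and 3 in the same component? no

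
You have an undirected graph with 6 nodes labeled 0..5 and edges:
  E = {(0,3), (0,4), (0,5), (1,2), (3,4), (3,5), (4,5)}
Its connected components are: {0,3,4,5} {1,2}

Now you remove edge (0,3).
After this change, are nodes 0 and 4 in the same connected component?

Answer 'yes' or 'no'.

Initial components: {0,3,4,5} {1,2}
Removing edge (0,3): not a bridge — component count unchanged at 2.
New components: {0,3,4,5} {1,2}
Are 0 and 4 in the same component? yes

Answer: yes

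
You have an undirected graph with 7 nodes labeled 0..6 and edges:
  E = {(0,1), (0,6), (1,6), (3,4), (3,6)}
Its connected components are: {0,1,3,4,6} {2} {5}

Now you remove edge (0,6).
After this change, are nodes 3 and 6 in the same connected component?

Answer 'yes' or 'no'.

Initial components: {0,1,3,4,6} {2} {5}
Removing edge (0,6): not a bridge — component count unchanged at 3.
New components: {0,1,3,4,6} {2} {5}
Are 3 and 6 in the same component? yes

Answer: yes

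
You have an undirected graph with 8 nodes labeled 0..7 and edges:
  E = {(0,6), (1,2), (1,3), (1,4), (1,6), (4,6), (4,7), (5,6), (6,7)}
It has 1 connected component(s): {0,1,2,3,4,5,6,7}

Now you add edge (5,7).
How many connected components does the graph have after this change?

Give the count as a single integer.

Answer: 1

Derivation:
Initial component count: 1
Add (5,7): endpoints already in same component. Count unchanged: 1.
New component count: 1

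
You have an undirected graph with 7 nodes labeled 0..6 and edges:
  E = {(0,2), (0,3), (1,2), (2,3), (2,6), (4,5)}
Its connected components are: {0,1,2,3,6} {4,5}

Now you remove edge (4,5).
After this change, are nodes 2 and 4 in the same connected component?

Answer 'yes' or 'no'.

Initial components: {0,1,2,3,6} {4,5}
Removing edge (4,5): it was a bridge — component count 2 -> 3.
New components: {0,1,2,3,6} {4} {5}
Are 2 and 4 in the same component? no

Answer: no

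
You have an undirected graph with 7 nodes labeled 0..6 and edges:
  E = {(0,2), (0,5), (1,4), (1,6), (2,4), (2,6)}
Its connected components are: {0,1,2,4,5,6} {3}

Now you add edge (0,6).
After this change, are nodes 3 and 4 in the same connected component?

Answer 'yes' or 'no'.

Initial components: {0,1,2,4,5,6} {3}
Adding edge (0,6): both already in same component {0,1,2,4,5,6}. No change.
New components: {0,1,2,4,5,6} {3}
Are 3 and 4 in the same component? no

Answer: no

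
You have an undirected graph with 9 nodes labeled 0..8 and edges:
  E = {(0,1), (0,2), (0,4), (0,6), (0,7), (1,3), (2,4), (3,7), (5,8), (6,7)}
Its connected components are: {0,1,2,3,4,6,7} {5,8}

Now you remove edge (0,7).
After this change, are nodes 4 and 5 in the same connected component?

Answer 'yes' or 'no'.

Initial components: {0,1,2,3,4,6,7} {5,8}
Removing edge (0,7): not a bridge — component count unchanged at 2.
New components: {0,1,2,3,4,6,7} {5,8}
Are 4 and 5 in the same component? no

Answer: no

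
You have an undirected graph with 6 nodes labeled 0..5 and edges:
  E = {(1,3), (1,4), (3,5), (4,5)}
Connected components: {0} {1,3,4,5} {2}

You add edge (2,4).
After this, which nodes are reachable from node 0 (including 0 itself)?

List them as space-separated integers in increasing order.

Answer: 0

Derivation:
Before: nodes reachable from 0: {0}
Adding (2,4): merges two components, but neither contains 0. Reachability from 0 unchanged.
After: nodes reachable from 0: {0}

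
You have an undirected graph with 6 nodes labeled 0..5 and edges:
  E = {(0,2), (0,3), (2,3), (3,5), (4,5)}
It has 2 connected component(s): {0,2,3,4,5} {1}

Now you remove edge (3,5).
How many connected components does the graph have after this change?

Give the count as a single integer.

Initial component count: 2
Remove (3,5): it was a bridge. Count increases: 2 -> 3.
  After removal, components: {0,2,3} {1} {4,5}
New component count: 3

Answer: 3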